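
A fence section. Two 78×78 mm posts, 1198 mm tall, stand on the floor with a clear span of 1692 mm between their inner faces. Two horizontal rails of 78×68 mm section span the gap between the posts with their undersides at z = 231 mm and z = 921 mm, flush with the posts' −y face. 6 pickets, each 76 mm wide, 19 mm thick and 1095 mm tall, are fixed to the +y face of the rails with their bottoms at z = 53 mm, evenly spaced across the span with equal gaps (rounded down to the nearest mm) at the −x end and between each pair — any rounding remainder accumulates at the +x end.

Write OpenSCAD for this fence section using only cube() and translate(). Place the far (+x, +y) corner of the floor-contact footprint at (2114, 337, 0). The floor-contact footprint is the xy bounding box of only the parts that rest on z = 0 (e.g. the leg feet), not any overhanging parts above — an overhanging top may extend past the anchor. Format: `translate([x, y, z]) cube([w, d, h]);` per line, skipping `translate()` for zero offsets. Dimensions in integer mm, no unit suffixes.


translate([266, 259, 0]) cube([78, 78, 1198]);
translate([2036, 259, 0]) cube([78, 78, 1198]);
translate([344, 259, 231]) cube([1692, 78, 68]);
translate([344, 259, 921]) cube([1692, 78, 68]);
translate([520, 337, 53]) cube([76, 19, 1095]);
translate([772, 337, 53]) cube([76, 19, 1095]);
translate([1024, 337, 53]) cube([76, 19, 1095]);
translate([1276, 337, 53]) cube([76, 19, 1095]);
translate([1528, 337, 53]) cube([76, 19, 1095]);
translate([1780, 337, 53]) cube([76, 19, 1095]);


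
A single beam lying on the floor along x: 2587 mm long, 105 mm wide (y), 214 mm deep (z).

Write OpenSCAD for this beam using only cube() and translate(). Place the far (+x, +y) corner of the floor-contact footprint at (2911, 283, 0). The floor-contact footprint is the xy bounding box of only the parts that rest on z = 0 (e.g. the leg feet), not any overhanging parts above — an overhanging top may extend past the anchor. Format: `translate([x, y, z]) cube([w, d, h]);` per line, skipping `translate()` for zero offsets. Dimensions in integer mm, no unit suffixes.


translate([324, 178, 0]) cube([2587, 105, 214]);


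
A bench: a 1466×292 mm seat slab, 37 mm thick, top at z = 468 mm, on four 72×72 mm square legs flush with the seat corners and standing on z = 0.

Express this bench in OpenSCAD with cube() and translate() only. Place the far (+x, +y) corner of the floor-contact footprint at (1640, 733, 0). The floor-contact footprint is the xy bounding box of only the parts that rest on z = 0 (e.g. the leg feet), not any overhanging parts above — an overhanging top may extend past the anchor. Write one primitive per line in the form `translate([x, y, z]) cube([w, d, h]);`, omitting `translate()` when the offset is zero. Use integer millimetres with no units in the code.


translate([174, 441, 431]) cube([1466, 292, 37]);
translate([174, 441, 0]) cube([72, 72, 431]);
translate([174, 661, 0]) cube([72, 72, 431]);
translate([1568, 441, 0]) cube([72, 72, 431]);
translate([1568, 661, 0]) cube([72, 72, 431]);


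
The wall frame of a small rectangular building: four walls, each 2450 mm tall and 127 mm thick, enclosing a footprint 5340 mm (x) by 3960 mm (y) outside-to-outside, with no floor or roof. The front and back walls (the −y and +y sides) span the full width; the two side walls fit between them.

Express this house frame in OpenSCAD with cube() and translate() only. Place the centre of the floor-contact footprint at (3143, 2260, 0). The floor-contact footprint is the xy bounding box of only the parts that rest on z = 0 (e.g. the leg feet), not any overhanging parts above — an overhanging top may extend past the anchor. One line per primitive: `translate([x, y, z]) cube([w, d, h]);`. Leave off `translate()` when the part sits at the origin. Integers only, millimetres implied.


translate([473, 280, 0]) cube([5340, 127, 2450]);
translate([473, 4113, 0]) cube([5340, 127, 2450]);
translate([473, 407, 0]) cube([127, 3706, 2450]);
translate([5686, 407, 0]) cube([127, 3706, 2450]);


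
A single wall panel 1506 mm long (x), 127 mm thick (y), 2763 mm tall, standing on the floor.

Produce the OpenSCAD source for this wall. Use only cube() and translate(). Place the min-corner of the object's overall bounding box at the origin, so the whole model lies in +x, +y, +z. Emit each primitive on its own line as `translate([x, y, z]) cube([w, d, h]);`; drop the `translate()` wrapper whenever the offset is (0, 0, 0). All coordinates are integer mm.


cube([1506, 127, 2763]);


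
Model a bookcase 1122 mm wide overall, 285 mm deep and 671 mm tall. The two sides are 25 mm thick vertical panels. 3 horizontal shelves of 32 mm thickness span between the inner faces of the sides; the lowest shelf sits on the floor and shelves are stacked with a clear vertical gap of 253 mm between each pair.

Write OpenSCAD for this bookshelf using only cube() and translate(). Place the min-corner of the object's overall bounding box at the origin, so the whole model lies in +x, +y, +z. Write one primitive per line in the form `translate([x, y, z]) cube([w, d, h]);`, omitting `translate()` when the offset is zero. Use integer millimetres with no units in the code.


cube([25, 285, 671]);
translate([1097, 0, 0]) cube([25, 285, 671]);
translate([25, 0, 0]) cube([1072, 285, 32]);
translate([25, 0, 285]) cube([1072, 285, 32]);
translate([25, 0, 570]) cube([1072, 285, 32]);


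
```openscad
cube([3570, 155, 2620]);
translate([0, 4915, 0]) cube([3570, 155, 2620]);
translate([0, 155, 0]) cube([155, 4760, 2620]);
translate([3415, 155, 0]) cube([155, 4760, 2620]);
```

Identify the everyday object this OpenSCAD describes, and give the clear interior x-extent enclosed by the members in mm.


A house (or room) frame. The interior width is 3260 mm.

Four 2620 mm walls enclosing a rectangle with no floor or roof — a room or house frame. Outside width is 3570 mm and wall thickness is 155 mm, so the interior width is 3570 − 2 × 155 = 3260 mm.


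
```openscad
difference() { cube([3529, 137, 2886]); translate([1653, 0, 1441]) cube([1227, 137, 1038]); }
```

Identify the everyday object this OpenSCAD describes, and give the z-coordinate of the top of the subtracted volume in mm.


A wall with a window opening. The window head height is 2479 mm.

A wall with a rectangular opening subtracted — a window. Sill at z = 1441, opening 1038 mm tall, so the head is at 1441 + 1038 = 2479 mm.


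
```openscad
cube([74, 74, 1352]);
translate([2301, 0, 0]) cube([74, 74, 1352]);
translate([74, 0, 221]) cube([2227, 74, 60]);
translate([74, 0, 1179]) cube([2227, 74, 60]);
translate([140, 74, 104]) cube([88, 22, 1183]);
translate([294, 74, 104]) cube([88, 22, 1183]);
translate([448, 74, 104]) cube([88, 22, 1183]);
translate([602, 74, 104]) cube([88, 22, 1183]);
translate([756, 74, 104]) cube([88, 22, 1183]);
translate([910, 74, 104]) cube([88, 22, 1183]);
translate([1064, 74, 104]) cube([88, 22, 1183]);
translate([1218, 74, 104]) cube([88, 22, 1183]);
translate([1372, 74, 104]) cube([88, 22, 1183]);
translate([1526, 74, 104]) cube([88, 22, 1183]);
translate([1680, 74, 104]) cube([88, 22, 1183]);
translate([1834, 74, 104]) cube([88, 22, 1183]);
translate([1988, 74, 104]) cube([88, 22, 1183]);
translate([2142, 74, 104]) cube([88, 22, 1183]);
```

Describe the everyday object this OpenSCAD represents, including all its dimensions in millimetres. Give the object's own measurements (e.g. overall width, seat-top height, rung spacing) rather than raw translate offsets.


A fence section. Two 74×74 mm posts, 1352 mm tall, stand on the floor with a clear span of 2227 mm between their inner faces. Two horizontal rails of 74×60 mm section span the gap between the posts with their undersides at z = 221 mm and z = 1179 mm, flush with the posts' −y face. 14 pickets, each 88 mm wide, 22 mm thick and 1183 mm tall, are fixed to the +y face of the rails with their bottoms at z = 104 mm, spaced across the span with a 66 mm gap after the −x post and between neighbouring pickets, with 71 mm left before the +x post.


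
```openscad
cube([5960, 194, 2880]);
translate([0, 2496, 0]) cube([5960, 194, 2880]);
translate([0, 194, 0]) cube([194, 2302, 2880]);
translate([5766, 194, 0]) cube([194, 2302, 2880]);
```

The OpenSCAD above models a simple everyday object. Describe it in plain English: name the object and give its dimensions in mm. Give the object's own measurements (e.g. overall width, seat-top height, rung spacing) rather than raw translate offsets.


The wall frame of a small rectangular building: four walls, each 2880 mm tall and 194 mm thick, enclosing a footprint 5960 mm (x) by 2690 mm (y) outside-to-outside, with no floor or roof. The front and back walls (the −y and +y sides) span the full width; the two side walls fit between them.


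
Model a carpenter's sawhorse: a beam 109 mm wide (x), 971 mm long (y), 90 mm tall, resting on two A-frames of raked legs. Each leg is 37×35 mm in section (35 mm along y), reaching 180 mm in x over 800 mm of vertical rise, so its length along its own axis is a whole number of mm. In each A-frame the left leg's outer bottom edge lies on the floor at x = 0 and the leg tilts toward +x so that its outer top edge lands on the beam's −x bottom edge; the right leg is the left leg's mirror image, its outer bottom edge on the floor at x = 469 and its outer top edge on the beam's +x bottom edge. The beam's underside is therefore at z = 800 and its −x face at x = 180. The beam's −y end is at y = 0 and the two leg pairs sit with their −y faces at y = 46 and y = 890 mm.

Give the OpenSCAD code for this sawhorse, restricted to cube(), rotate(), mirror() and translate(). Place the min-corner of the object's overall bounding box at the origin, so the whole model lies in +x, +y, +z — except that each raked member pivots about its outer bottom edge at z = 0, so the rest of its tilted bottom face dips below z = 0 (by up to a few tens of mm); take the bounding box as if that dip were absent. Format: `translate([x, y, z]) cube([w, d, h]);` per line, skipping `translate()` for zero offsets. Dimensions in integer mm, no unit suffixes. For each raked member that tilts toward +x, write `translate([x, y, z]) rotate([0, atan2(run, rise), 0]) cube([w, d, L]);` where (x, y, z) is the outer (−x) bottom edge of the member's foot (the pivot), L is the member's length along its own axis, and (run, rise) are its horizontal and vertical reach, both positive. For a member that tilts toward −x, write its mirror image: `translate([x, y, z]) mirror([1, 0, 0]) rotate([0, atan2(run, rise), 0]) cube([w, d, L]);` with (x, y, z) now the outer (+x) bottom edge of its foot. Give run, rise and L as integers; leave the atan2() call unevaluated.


translate([180, 0, 800]) cube([109, 971, 90]);
translate([0, 46, 0]) rotate([0, atan2(180, 800), 0]) cube([37, 35, 820]);
translate([469, 46, 0]) mirror([1, 0, 0]) rotate([0, atan2(180, 800), 0]) cube([37, 35, 820]);
translate([0, 890, 0]) rotate([0, atan2(180, 800), 0]) cube([37, 35, 820]);
translate([469, 890, 0]) mirror([1, 0, 0]) rotate([0, atan2(180, 800), 0]) cube([37, 35, 820]);


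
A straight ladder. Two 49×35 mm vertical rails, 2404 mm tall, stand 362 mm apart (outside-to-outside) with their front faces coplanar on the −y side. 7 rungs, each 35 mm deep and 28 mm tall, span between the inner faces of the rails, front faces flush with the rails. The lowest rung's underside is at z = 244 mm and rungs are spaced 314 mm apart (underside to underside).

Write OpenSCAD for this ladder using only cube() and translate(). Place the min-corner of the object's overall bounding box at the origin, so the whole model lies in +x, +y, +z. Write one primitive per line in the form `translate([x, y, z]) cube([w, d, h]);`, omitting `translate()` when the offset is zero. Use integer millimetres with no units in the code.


// rung span = 362 - 2*49 = 264
// rung[k] z = 244 + k*314
cube([49, 35, 2404]);
translate([313, 0, 0]) cube([49, 35, 2404]);
translate([49, 0, 244]) cube([264, 35, 28]);
translate([49, 0, 558]) cube([264, 35, 28]);
translate([49, 0, 872]) cube([264, 35, 28]);
translate([49, 0, 1186]) cube([264, 35, 28]);
translate([49, 0, 1500]) cube([264, 35, 28]);
translate([49, 0, 1814]) cube([264, 35, 28]);
translate([49, 0, 2128]) cube([264, 35, 28]);


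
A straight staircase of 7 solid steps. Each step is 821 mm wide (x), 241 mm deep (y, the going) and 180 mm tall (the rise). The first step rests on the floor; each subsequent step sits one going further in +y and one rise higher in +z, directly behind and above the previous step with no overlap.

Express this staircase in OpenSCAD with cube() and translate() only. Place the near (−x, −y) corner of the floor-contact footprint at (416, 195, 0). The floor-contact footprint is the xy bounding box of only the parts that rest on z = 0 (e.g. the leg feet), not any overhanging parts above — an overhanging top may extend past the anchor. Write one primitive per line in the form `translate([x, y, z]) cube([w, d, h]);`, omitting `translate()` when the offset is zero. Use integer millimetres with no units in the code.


translate([416, 195, 0]) cube([821, 241, 180]);
translate([416, 436, 180]) cube([821, 241, 180]);
translate([416, 677, 360]) cube([821, 241, 180]);
translate([416, 918, 540]) cube([821, 241, 180]);
translate([416, 1159, 720]) cube([821, 241, 180]);
translate([416, 1400, 900]) cube([821, 241, 180]);
translate([416, 1641, 1080]) cube([821, 241, 180]);


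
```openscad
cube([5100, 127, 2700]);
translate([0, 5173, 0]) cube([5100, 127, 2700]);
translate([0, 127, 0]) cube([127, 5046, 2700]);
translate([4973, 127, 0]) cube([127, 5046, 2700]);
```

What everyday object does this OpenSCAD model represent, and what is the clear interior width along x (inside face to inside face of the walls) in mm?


A house (or room) frame. The interior width is 4846 mm.

Four 2700 mm walls enclosing a rectangle with no floor or roof — a room or house frame. Outside width is 5100 mm and wall thickness is 127 mm, so the interior width is 5100 − 2 × 127 = 4846 mm.


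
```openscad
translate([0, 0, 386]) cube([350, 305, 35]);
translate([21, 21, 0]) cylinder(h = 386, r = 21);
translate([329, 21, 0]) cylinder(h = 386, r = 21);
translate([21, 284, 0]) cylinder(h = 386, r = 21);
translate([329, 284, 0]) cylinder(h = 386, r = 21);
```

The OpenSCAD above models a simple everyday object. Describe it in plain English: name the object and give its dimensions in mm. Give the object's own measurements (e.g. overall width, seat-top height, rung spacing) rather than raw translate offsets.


A simple wooden stool: a rectangular seat 350 mm (x) by 305 mm (y), 35 mm thick, top face at z = 421 mm, on four round legs, each 42 mm in diameter. The legs rest on z = 0, each leg's axis is inset half a diameter from the nearest pair of seat edges (so the leg's bounding box is flush with the corner).


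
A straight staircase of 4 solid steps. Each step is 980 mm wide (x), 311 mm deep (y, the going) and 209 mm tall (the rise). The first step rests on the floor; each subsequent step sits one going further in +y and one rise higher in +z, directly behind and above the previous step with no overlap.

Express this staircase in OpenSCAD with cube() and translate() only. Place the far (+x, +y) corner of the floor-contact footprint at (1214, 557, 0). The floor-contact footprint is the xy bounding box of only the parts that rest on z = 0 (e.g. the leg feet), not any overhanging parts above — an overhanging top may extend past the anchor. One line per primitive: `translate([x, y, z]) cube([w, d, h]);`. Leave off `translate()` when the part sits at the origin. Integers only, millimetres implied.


translate([234, 246, 0]) cube([980, 311, 209]);
translate([234, 557, 209]) cube([980, 311, 209]);
translate([234, 868, 418]) cube([980, 311, 209]);
translate([234, 1179, 627]) cube([980, 311, 209]);


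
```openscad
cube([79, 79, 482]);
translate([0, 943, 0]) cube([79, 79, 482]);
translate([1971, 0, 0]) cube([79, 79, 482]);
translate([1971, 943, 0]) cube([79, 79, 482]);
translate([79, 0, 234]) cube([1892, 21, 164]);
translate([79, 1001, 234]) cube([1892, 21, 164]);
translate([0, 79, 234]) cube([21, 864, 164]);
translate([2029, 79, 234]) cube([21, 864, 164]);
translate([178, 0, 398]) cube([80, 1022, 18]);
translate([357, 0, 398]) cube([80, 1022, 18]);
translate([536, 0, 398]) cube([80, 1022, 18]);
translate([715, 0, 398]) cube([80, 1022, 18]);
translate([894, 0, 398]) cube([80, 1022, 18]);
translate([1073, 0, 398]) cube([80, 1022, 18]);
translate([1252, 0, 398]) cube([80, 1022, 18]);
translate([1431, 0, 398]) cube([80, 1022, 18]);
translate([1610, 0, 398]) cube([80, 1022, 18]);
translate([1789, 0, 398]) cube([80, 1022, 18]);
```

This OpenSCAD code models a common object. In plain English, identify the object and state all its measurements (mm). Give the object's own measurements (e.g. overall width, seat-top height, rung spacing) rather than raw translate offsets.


A bed frame 2050 mm long (x) by 1022 mm wide (y). Four 79×79 mm corner posts, 482 mm tall, at the corners of the footprint. Four rails of 21 mm thickness and 164 mm height run between adjacent posts with their undersides at z = 234 mm, their outer faces flush with the outside of the frame (the two x-running rails run between the posts' inner faces; the two y-running rails run between the posts' inner faces). 10 slats, each 80 mm wide (x) and 18 mm thick, lie across the top of the two x-running rails, running the full 1022 mm width of the frame in y; along x they sit between the end posts with a 99 mm gap after the −x posts and between neighbouring slats, leaving 102 mm before the +x posts.


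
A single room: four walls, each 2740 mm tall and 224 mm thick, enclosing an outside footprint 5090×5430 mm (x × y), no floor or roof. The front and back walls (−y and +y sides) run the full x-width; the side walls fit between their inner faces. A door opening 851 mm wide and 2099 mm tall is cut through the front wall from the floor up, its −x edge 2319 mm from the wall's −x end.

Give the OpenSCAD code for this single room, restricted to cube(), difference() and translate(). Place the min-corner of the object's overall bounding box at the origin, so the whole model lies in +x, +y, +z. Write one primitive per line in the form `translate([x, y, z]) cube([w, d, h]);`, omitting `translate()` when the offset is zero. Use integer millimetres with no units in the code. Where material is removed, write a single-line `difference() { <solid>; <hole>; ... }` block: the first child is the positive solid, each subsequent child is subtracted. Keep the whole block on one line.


difference() { cube([5090, 224, 2740]); translate([2319, 0, 0]) cube([851, 224, 2099]); }
translate([0, 5206, 0]) cube([5090, 224, 2740]);
translate([0, 224, 0]) cube([224, 4982, 2740]);
translate([4866, 224, 0]) cube([224, 4982, 2740]);


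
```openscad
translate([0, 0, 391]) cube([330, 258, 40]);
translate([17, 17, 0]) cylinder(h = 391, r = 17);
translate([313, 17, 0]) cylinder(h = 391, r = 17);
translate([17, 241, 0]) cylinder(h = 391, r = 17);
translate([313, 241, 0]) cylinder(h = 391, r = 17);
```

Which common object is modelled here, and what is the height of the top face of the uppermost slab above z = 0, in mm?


A stool. The seat height is 431 mm.

A 330×258×40 slab at z = 391 on four corner cylinders — a stool. The seat top is 391 + 40 = 431 mm.


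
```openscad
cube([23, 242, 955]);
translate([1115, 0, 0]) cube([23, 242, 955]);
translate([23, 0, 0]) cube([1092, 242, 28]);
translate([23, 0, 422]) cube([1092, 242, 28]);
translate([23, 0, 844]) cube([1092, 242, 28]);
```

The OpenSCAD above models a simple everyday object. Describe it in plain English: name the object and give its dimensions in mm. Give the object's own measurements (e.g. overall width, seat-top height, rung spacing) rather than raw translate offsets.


An open bookshelf. Two side panels, each 23 mm thick, 242 mm deep and 955 mm tall, stand 1138 mm apart (outside-to-outside). Between them sit 3 shelves, each 28 mm thick and 242 mm deep, spanning the full gap between the sides. The bottom shelf rests on the floor (its underside at z = 0) and the clear gap between one shelf's top and the next shelf's underside is 394 mm.


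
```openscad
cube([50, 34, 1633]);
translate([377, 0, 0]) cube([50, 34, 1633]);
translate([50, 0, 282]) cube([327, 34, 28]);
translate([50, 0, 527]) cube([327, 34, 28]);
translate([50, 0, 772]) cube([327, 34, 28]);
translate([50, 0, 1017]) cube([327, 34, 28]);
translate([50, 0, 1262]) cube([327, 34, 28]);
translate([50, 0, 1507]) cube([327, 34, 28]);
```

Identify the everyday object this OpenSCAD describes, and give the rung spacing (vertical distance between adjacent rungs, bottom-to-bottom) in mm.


A ladder. The rung spacing is 245 mm.

Two tall 50×34 posts with 6 short bars between them — a ladder. Adjacent rungs sit at z = 282 and z = 527, so the spacing is 527 − 282 = 245 mm.


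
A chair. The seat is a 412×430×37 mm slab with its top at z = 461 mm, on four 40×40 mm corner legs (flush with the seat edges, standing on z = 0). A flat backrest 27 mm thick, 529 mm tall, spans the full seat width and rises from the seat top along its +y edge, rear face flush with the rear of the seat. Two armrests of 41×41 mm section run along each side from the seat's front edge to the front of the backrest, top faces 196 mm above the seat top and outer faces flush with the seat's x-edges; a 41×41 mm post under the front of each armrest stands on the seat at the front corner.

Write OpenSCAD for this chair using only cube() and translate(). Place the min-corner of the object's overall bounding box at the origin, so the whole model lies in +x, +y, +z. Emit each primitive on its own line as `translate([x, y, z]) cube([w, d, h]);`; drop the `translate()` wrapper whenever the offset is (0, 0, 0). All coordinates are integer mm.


// leg_h = 461 - 37 = 424
// arm post h = 196 - 41 = 155
translate([0, 0, 424]) cube([412, 430, 37]);
cube([40, 40, 424]);
translate([372, 0, 0]) cube([40, 40, 424]);
translate([0, 390, 0]) cube([40, 40, 424]);
translate([372, 390, 0]) cube([40, 40, 424]);
translate([0, 403, 461]) cube([412, 27, 529]);
translate([0, 0, 616]) cube([41, 403, 41]);
translate([371, 0, 616]) cube([41, 403, 41]);
translate([0, 0, 461]) cube([41, 41, 155]);
translate([371, 0, 461]) cube([41, 41, 155]);


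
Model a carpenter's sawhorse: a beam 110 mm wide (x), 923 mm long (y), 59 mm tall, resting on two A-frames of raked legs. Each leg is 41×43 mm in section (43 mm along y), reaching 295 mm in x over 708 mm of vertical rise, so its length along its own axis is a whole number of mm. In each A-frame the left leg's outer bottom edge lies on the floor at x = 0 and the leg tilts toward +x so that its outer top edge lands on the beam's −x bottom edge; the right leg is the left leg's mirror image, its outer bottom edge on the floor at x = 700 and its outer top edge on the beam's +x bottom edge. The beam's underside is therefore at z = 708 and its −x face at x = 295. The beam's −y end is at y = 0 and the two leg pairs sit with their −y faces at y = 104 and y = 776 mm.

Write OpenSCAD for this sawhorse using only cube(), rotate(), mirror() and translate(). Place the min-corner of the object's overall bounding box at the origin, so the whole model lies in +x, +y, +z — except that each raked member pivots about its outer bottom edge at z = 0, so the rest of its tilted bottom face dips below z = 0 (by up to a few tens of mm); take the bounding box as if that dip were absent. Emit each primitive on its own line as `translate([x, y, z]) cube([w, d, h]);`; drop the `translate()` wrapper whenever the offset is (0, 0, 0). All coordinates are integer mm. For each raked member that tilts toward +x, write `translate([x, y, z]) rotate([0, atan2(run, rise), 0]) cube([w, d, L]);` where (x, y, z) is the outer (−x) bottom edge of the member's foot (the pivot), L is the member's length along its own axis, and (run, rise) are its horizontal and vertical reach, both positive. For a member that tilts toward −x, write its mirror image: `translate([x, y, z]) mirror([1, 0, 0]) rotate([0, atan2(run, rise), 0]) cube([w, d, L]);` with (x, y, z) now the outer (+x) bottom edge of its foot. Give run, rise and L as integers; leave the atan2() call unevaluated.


// leg length = √(295² + 708²) = 767
// right-leg outer foot x = 2·295 + 110 = 700
// beam min-corner = (295, 0, 708)
translate([295, 0, 708]) cube([110, 923, 59]);
translate([0, 104, 0]) rotate([0, atan2(295, 708), 0]) cube([41, 43, 767]);
translate([700, 104, 0]) mirror([1, 0, 0]) rotate([0, atan2(295, 708), 0]) cube([41, 43, 767]);
translate([0, 776, 0]) rotate([0, atan2(295, 708), 0]) cube([41, 43, 767]);
translate([700, 776, 0]) mirror([1, 0, 0]) rotate([0, atan2(295, 708), 0]) cube([41, 43, 767]);


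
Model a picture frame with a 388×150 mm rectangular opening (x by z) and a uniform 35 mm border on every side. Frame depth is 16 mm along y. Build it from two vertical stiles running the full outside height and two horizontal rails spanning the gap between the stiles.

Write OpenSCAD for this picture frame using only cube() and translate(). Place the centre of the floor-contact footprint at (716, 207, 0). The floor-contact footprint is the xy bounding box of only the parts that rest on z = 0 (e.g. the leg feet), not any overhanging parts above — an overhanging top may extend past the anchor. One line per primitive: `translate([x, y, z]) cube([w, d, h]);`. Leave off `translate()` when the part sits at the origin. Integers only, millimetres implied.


translate([487, 199, 0]) cube([35, 16, 220]);
translate([910, 199, 0]) cube([35, 16, 220]);
translate([522, 199, 0]) cube([388, 16, 35]);
translate([522, 199, 185]) cube([388, 16, 35]);


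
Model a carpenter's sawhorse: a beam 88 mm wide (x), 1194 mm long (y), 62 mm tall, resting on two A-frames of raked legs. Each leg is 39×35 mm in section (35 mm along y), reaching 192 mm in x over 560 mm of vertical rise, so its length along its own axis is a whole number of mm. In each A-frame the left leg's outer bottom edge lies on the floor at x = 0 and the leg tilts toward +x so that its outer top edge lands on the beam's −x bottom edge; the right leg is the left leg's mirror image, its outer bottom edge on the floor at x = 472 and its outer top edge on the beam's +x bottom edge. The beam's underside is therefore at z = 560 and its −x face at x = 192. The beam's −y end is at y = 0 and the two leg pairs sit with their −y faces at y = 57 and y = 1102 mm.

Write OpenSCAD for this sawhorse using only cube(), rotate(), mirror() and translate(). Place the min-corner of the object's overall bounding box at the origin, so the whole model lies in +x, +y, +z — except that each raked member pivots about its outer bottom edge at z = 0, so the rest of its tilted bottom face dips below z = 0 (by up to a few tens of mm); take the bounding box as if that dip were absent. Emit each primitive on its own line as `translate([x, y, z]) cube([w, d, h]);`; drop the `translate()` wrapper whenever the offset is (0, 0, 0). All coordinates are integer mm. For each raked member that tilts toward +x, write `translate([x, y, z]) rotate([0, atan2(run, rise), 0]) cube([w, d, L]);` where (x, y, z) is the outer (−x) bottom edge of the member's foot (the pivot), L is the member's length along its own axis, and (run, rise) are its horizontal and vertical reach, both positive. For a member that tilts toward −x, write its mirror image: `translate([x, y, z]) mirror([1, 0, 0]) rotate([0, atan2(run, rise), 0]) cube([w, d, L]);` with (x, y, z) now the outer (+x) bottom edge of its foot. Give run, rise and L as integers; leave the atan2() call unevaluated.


translate([192, 0, 560]) cube([88, 1194, 62]);
translate([0, 57, 0]) rotate([0, atan2(192, 560), 0]) cube([39, 35, 592]);
translate([472, 57, 0]) mirror([1, 0, 0]) rotate([0, atan2(192, 560), 0]) cube([39, 35, 592]);
translate([0, 1102, 0]) rotate([0, atan2(192, 560), 0]) cube([39, 35, 592]);
translate([472, 1102, 0]) mirror([1, 0, 0]) rotate([0, atan2(192, 560), 0]) cube([39, 35, 592]);


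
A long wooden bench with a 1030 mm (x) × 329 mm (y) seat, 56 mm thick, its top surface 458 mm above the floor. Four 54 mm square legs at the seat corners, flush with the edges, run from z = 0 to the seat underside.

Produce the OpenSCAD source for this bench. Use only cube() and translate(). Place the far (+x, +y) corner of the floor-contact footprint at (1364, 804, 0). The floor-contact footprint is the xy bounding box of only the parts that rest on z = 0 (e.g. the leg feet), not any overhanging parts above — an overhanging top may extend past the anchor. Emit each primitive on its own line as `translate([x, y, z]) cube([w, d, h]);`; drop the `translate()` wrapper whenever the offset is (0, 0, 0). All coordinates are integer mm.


translate([334, 475, 402]) cube([1030, 329, 56]);
translate([334, 475, 0]) cube([54, 54, 402]);
translate([334, 750, 0]) cube([54, 54, 402]);
translate([1310, 475, 0]) cube([54, 54, 402]);
translate([1310, 750, 0]) cube([54, 54, 402]);


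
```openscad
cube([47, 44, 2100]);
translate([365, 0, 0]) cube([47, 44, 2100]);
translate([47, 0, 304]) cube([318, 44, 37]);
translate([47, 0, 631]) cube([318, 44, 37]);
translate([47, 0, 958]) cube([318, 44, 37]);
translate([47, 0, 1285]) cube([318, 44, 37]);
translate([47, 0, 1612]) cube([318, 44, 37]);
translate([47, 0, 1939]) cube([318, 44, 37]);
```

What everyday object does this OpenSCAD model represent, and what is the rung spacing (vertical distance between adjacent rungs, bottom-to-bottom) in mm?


A ladder. The rung spacing is 327 mm.

Two tall 47×44 posts with 6 short bars between them — a ladder. Adjacent rungs sit at z = 304 and z = 631, so the spacing is 631 − 304 = 327 mm.


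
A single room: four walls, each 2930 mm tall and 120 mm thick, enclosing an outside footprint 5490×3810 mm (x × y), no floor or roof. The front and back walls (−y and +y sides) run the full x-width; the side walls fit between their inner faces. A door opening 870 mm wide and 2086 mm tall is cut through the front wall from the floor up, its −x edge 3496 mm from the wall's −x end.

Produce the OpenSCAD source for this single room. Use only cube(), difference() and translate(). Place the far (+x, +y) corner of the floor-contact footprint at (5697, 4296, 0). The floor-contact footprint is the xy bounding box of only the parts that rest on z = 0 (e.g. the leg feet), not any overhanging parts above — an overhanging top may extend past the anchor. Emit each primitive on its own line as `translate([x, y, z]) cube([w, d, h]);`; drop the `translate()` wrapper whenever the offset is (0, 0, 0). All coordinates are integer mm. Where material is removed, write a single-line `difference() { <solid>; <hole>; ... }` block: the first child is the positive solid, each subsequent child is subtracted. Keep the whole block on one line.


difference() { translate([207, 486, 0]) cube([5490, 120, 2930]); translate([3703, 486, 0]) cube([870, 120, 2086]); }
translate([207, 4176, 0]) cube([5490, 120, 2930]);
translate([207, 606, 0]) cube([120, 3570, 2930]);
translate([5577, 606, 0]) cube([120, 3570, 2930]);


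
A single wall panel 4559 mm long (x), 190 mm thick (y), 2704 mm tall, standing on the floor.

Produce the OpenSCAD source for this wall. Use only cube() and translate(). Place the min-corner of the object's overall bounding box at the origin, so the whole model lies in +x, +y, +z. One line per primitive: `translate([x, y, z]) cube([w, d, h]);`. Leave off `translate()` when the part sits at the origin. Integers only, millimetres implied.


cube([4559, 190, 2704]);


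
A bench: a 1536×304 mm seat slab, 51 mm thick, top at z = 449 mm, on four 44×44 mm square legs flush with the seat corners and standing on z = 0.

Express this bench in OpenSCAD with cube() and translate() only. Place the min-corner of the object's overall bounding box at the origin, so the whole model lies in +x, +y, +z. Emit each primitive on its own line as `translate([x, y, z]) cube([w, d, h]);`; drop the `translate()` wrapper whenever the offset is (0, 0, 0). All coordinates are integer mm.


// leg_h = 449 − 51 = 398
translate([0, 0, 398]) cube([1536, 304, 51]);
cube([44, 44, 398]);
translate([0, 260, 0]) cube([44, 44, 398]);
translate([1492, 0, 0]) cube([44, 44, 398]);
translate([1492, 260, 0]) cube([44, 44, 398]);


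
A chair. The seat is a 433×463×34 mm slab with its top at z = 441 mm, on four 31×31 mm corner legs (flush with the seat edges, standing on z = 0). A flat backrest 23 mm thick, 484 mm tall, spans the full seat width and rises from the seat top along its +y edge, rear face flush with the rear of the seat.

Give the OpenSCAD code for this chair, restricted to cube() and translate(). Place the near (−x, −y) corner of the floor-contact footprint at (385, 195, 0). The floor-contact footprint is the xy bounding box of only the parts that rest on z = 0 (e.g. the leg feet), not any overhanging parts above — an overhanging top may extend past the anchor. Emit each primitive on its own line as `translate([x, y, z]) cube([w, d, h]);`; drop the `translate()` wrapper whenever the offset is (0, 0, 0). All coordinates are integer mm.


translate([385, 195, 407]) cube([433, 463, 34]);
translate([385, 195, 0]) cube([31, 31, 407]);
translate([787, 195, 0]) cube([31, 31, 407]);
translate([385, 627, 0]) cube([31, 31, 407]);
translate([787, 627, 0]) cube([31, 31, 407]);
translate([385, 635, 441]) cube([433, 23, 484]);


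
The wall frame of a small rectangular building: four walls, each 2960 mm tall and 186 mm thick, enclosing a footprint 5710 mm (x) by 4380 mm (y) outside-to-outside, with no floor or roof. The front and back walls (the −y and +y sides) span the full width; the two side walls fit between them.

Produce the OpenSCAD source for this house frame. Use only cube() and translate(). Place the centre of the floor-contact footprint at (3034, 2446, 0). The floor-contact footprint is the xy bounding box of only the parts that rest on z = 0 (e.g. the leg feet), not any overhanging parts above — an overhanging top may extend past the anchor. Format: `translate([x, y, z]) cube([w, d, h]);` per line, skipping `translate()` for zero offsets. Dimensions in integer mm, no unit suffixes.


translate([179, 256, 0]) cube([5710, 186, 2960]);
translate([179, 4450, 0]) cube([5710, 186, 2960]);
translate([179, 442, 0]) cube([186, 4008, 2960]);
translate([5703, 442, 0]) cube([186, 4008, 2960]);


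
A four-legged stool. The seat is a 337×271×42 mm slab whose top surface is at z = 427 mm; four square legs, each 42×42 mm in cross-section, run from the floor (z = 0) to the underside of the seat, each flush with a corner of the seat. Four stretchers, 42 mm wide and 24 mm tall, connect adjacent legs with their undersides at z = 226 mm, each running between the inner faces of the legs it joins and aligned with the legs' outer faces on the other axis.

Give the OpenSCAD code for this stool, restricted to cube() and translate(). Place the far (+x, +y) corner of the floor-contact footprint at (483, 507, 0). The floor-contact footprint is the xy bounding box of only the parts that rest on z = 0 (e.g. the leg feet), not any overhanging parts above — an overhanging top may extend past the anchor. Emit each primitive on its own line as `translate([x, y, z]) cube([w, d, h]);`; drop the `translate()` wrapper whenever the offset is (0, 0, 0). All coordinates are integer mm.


translate([146, 236, 385]) cube([337, 271, 42]);
translate([146, 236, 0]) cube([42, 42, 385]);
translate([441, 236, 0]) cube([42, 42, 385]);
translate([146, 465, 0]) cube([42, 42, 385]);
translate([441, 465, 0]) cube([42, 42, 385]);
translate([188, 236, 226]) cube([253, 42, 24]);
translate([188, 465, 226]) cube([253, 42, 24]);
translate([146, 278, 226]) cube([42, 187, 24]);
translate([441, 278, 226]) cube([42, 187, 24]);


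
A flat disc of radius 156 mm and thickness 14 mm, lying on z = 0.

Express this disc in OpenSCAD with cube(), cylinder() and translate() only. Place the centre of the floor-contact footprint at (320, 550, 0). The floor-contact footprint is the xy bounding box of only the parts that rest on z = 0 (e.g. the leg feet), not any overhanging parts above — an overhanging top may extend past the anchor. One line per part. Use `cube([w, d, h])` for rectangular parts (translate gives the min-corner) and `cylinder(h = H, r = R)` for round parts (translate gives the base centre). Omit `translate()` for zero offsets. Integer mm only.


translate([320, 550, 0]) cylinder(h = 14, r = 156);


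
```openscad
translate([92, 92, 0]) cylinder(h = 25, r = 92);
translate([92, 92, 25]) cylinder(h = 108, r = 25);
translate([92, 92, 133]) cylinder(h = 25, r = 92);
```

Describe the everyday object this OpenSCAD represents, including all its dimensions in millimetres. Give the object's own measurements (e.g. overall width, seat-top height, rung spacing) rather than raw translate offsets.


A spool: two coaxial disc flanges of radius 92 mm and thickness 25 mm, joined by a core cylinder of radius 25 mm and height 108 mm. The lower flange rests on z = 0 and the three cylinders share a vertical axis.


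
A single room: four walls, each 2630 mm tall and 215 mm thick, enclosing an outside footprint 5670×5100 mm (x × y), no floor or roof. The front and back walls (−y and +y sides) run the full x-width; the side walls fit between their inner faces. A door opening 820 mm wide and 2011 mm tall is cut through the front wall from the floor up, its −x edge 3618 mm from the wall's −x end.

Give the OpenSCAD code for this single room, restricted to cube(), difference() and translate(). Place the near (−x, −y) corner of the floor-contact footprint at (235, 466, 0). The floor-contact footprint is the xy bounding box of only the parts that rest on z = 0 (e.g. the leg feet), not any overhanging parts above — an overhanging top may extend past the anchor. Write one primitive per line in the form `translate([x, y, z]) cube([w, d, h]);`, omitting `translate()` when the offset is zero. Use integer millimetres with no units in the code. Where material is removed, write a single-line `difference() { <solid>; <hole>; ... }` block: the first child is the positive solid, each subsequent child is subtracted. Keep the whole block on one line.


difference() { translate([235, 466, 0]) cube([5670, 215, 2630]); translate([3853, 466, 0]) cube([820, 215, 2011]); }
translate([235, 5351, 0]) cube([5670, 215, 2630]);
translate([235, 681, 0]) cube([215, 4670, 2630]);
translate([5690, 681, 0]) cube([215, 4670, 2630]);


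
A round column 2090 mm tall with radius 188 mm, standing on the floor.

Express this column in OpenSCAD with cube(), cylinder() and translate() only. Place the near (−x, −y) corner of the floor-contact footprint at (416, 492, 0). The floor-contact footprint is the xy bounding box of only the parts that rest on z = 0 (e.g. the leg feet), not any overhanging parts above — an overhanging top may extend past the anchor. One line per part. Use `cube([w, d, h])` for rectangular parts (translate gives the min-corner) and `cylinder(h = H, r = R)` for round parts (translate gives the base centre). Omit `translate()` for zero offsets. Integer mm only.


translate([604, 680, 0]) cylinder(h = 2090, r = 188);


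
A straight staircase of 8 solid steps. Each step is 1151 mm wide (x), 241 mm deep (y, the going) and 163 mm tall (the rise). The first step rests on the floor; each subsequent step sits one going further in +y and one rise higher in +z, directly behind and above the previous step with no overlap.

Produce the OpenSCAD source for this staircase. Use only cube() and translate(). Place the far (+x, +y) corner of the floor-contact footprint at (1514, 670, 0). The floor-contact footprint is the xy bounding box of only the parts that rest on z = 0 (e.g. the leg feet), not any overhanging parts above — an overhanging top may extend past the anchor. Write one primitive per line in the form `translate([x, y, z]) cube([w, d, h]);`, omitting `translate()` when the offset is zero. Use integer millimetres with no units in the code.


translate([363, 429, 0]) cube([1151, 241, 163]);
translate([363, 670, 163]) cube([1151, 241, 163]);
translate([363, 911, 326]) cube([1151, 241, 163]);
translate([363, 1152, 489]) cube([1151, 241, 163]);
translate([363, 1393, 652]) cube([1151, 241, 163]);
translate([363, 1634, 815]) cube([1151, 241, 163]);
translate([363, 1875, 978]) cube([1151, 241, 163]);
translate([363, 2116, 1141]) cube([1151, 241, 163]);
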